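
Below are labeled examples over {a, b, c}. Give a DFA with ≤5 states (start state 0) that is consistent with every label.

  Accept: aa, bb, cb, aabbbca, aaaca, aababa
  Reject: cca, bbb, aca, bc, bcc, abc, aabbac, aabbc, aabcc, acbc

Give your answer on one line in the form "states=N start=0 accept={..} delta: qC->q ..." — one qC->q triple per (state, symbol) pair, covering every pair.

Grow the machine one transition at a time. Run the examples from 0; the earliest place one falls off (shortest prefix, ties alphabetical) gets sent to the lowest-numbered state that keeps every Accept/Reject pair distinguishable — a pair clashes when both reach the same state with identical unread suffix — and to a fresh state only if none does.
a: 0a undefined. 0a->0: no, aaaca/aca meet in 0 with "ca" left. Open state 1: 0a->1.
b: 0b undefined. 0b->0: no, bb/bbb meet in 0. 0b->1: ok.
c: 0c undefined. 0c->0: no, cb/cca meet in 1. 0c->1: ok.
aa: 1a undefined. 1a->0: no, aaaca/cca meet in 1 with "ca" left. 1a->1: no, aaaca/cca meet in 1 with "ca" left. Open state 2: 1a->2.
ab: 1b undefined. 1b->0: ok.
ac: 1c undefined. 1c->0: no, bb/bc meet in 0. 1c->1: no, aa/cca meet in 2. 1c->2: no, aa/bc meet in 2. Open state 3: 1c->3.
aaa: 2a undefined. 2a->0: ok.
aab: 2b undefined. 2b->0: no, aababa/bbb meet in 1. 2b->1: no, aabbbca/cca meet in 3 with "a" left. 2b->2: ok.
aca: 3a undefined. 3a->0: no, bb/cca meet in 0. 3a->1: ok.
acb: 3b undefined. 3b->0: ok.
bcc: 3c undefined. 3c->0: no, bb/bcc meet in 0. 3c->1: ok.
aabc: 2c undefined. 2c->0: no, bb/aabbc meet in 0. 2c->1: ok.
All examples now run through 4 states with every (state, symbol) defined. Accept strings end in {0,2}, Reject strings end in {1,3}; accept={0,2}.

states=4 start=0 accept={0,2} delta: 0a->1 0b->1 0c->1 1a->2 1b->0 1c->3 2a->0 2b->2 2c->1 3a->1 3b->0 3c->1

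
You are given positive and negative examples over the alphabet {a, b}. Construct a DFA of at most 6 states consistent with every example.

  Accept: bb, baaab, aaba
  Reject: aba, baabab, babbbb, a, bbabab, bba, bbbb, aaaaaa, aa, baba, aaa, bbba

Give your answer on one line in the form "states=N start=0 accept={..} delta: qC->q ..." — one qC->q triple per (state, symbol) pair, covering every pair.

states=5 start=0 accept={2,3} delta: 0a->1 0b->2 1a->0 1b->0 2a->2 2b->3 3a->1 3b->4 4a->0 4b->1

Grow the machine one transition at a time. Run the examples from 0; the earliest place one falls off (shortest prefix, ties alphabetical) gets sent to the lowest-numbered state that keeps every Accept/Reject pair distinguishable — a pair clashes when both reach the same state with identical unread suffix — and to a fresh state only if none does.
a: 0a undefined. 0a->0: no, aaba/aba meet in 0 with "ba" left. Open state 1: 0a->1.
b: 0b undefined. 0b->0: no, bb/bbbb meet in 0. 0b->1: no, aaba/baba meet in 1 with "aba" left. Open state 2: 0b->2.
aa: 1a undefined. 1a->0: ok.
ab: 1b undefined. 1b->0: ok.
ba: 2a undefined. 2a->0: no, aaba/baabab meet in 0. 2a->1: no, baaab/baabab meet in 0. 2a->2: ok.
bb: 2b undefined. 2b->0: no, bb/baabab meet in 0. 2b->1: no, bb/aba meet in 1. 2b->2: no, bb/baabab meet in 2. Open state 3: 2b->3.
bba: 3a undefined. 3a->0: no, bb/bbabab meet in 3. 3a->1: ok.
bbb: 3b undefined. 3b->0: no, bb/babbbb meet in 3. 3b->1: no, aaba/babbbb meet in 2. 3b->2: no, bb/bbbb meet in 3. 3b->3: no, bb/babbbb meet in 3. Open state 4: 3b->4.
bbba: 4a undefined. 4a->0: ok.
bbbb: 4b undefined. 4b->0: no, aaba/babbbb meet in 2. 4b->1: ok.
All examples now run through 5 states with every (state, symbol) defined. Accept strings end in {2,3}, Reject strings end in {0,1}; accept={2,3}.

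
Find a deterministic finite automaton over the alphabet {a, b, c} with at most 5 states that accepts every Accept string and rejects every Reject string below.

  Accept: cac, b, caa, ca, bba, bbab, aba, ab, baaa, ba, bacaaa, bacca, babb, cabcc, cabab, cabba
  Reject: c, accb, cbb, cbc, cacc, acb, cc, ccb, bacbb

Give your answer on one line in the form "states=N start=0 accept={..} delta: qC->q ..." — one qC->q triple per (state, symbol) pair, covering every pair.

states=4 start=0 accept={0,2} delta: 0a->0 0b->0 0c->1 1a->2 1b->1 1c->1 2a->0 2b->3 2c->0 3a->0 3b->0 3c->2

State merging on the prefix tree: take the shortest (then alphabetical) example prefix whose next move is undefined and point that move at state 0, else 1, else 2, ...; a target is out if some Accept/Reject pair would then sit in one state with the same input left (inseparable). If every existing state is out, open a new one.
a: 0a undefined. 0a->0: ok.
b: 0b undefined. 0b->0: ok.
c: 0c undefined. 0c->0: no, cac/c meet in 0. Open state 1: 0c->1.
ca: 1a undefined. 1a->0: no, cac/c meet in 1. 1a->1: no, cac/cc meet in 1 with "c" left. Open state 2: 1a->2.
cb: 1b undefined. 1b->0: no, b/cbb meet in 0. 1b->1: ok.
cc: 1c undefined. 1c->0: no, b/accb meet in 0. 1c->1: ok.
caa: 2a undefined. 2a->0: ok.
cab: 2b undefined. 2b->0: no, cabcc/c meet in 1. 2b->1: no, cabcc/c meet in 1. 2b->2: no, cabcc/cacc meet in 2 with "cc" left. Open state 3: 2b->3.
cac: 2c undefined. 2c->0: ok.
caba: 3a undefined. 3a->0: ok.
cabb: 3b undefined. 3b->0: ok.
cabc: 3c undefined. 3c->0: no, cabcc/c meet in 1. 3c->1: no, cabcc/c meet in 1. 3c->2: ok.
All examples now run through 4 states with every (state, symbol) defined. Accept strings end in {0,2}, Reject strings end in {1}; accept={0,2}.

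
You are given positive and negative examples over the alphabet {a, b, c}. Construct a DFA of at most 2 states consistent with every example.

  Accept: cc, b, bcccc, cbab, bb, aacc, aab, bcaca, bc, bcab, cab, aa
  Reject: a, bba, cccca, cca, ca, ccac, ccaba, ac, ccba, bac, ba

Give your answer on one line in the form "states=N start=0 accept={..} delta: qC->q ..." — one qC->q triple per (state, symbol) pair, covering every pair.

states=2 start=0 accept={0} delta: 0a->1 0b->0 0c->0 1a->0 1b->0 1c->1

State merging on the prefix tree: take the shortest (then alphabetical) example prefix whose next move is undefined and point that move at state 0, else 1, else 2, ...; a target is out if some Accept/Reject pair would then sit in one state with the same input left (inseparable). If every existing state is out, open a new one.
a: 0a undefined. 0a->0: no, aa/a meet in 0. Open state 1: 0a->1.
b: 0b undefined. 0b->0: ok.
c: 0c undefined. 0c->0: ok.
aa: 1a undefined. 1a->0: ok.
ac: 1c undefined. 1c->0: no, cc/ccac meet in 0. 1c->1: ok.
cab: 1b undefined. 1b->0: ok.
All examples now run through 2 states with every (state, symbol) defined. Accept strings end in {0}, Reject strings end in {1}; accept={0}.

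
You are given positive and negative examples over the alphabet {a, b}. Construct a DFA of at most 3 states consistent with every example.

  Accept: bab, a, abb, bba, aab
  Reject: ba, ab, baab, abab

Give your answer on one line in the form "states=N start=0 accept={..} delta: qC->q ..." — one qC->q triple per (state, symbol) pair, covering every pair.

states=2 start=0 accept={1} delta: 0a->1 0b->1 1a->0 1b->0

State merging on the prefix tree: take the shortest (then alphabetical) example prefix whose next move is undefined and point that move at state 0, else 1, else 2, ...; a target is out if some Accept/Reject pair would then sit in one state with the same input left (inseparable). If every existing state is out, open a new one.
a: 0a undefined. 0a->0: no, bab/abab meet in 0 with "bab" left. Open state 1: 0a->1.
b: 0b undefined. 0b->0: no, bab/ab meet in 1 with "b" left. 0b->1: ok.
aa: 1a undefined. 1a->0: ok.
ab: 1b undefined. 1b->0: ok.
All examples now run through 2 states with every (state, symbol) defined. Accept strings end in {1}, Reject strings end in {0}; accept={1}.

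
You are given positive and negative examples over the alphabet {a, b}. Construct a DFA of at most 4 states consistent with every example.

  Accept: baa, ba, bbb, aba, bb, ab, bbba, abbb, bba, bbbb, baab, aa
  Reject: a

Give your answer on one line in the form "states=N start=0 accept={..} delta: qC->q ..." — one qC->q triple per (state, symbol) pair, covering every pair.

Fold the examples into a partial DFA from state 0: repeatedly fix the first undefined (state, symbol) met by the shortest-then-alphabetical prefix, trying targets in increasing order and rejecting any under which an Accept and a Reject string meet in one state with the same remainder; add a state when all current targets are rejected. Accepting states are where Accept strings end.
a: 0a undefined. 0a->0: no, aa/a meet in 0. Open state 1: 0a->1.
b: 0b undefined. 0b->0: no, ba/a meet in 1. 0b->1: ok.
aa: 1a undefined. 1a->0: no, baa/a meet in 1. 1a->1: no, baa/a meet in 1. Open state 2: 1a->2.
ab: 1b undefined. 1b->0: no, bbb/a meet in 1. 1b->1: no, bbb/a meet in 1. 1b->2: ok.
aba: 2a undefined. 2a->0: no, baab/a meet in 1. 2a->1: no, baa/a meet in 1. 2a->2: ok.
abb: 2b undefined. 2b->0: no, bbba/a meet in 1. 2b->1: no, bbb/a meet in 1. 2b->2: ok.
All examples now run through 3 states with every (state, symbol) defined. Accept strings end in {2}, Reject strings end in {1}; accept={2}.

states=3 start=0 accept={2} delta: 0a->1 0b->1 1a->2 1b->2 2a->2 2b->2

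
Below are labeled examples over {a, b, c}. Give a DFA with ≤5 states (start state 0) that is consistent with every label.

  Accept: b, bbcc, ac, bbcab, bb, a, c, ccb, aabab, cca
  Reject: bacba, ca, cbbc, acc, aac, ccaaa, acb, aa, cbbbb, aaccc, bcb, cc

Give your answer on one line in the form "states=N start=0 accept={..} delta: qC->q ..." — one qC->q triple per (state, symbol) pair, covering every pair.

states=4 start=0 accept={1,2} delta: 0a->1 0b->1 0c->2 1a->3 1b->2 1c->2 2a->0 2b->3 2c->0 3a->0 3b->3 3c->0

State merging on the prefix tree: take the shortest (then alphabetical) example prefix whose next move is undefined and point that move at state 0, else 1, else 2, ...; a target is out if some Accept/Reject pair would then sit in one state with the same input left (inseparable). If every existing state is out, open a new one.
a: 0a undefined. 0a->0: no, ac/aac meet in 0 with "c" left. Open state 1: 0a->1.
b: 0b undefined. 0b->0: no, bbcc/cc meet in 0 with "cc" left. 0b->1: ok.
c: 0c undefined. 0c->0: no, b/ca meet in 1. 0c->1: no, ac/cc meet in 1 with "c" left. Open state 2: 0c->2.
aa: 1a undefined. 1a->0: no, c/aac meet in 2. 1a->1: no, b/aa meet in 1. 1a->2: no, c/aa meet in 2. Open state 3: 1a->3.
ac: 1c undefined. 1c->0: no, b/acb meet in 1. 1c->1: no, b/acc meet in 1. 1c->2: ok.
bb: 1b undefined. 1b->0: no, bbcc/acc meet in 2 with "c" left. 1b->1: no, bbcc/acc meet in 2 with "c" left. 1b->2: ok.
ca: 2a undefined. 2a->0: ok.
cb: 2b undefined. 2b->0: no, ac/cbbc meet in 2. 2b->1: no, b/acb meet in 1. 2b->2: no, ac/acb meet in 2. 2b->3: ok.
cc: 2c undefined. 2c->0: ok.
aab: 3b undefined. 3b->0: no, bbcc/cbbc meet in 2. 3b->1: no, bbcc/cbbc meet in 2. 3b->2: no, bbcc/cbbbb meet in 2. 3b->3: ok.
aac: 3c undefined. 3c->0: ok.
aaba: 3a undefined. 3a->0: ok.
All examples now run through 4 states with every (state, symbol) defined. Accept strings end in {1,2}, Reject strings end in {0,3}; accept={1,2}.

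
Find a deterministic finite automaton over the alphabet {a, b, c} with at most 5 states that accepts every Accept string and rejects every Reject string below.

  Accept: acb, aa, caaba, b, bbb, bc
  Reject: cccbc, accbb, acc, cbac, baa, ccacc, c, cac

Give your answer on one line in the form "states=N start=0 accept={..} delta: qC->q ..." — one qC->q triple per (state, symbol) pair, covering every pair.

states=4 start=0 accept={0,1} delta: 0a->0 0b->1 0c->2 1a->2 1b->0 1c->0 2a->2 2b->0 2c->3 3a->0 3b->3 3c->1

Grow the machine one transition at a time. Run the examples from 0; the earliest place one falls off (shortest prefix, ties alphabetical) gets sent to the lowest-numbered state that keeps every Accept/Reject pair distinguishable — a pair clashes when both reach the same state with identical unread suffix — and to a fresh state only if none does.
a: 0a undefined. 0a->0: ok.
b: 0b undefined. 0b->0: no, aa/baa meet in 0. Open state 1: 0b->1.
c: 0c undefined. 0c->0: no, aa/acc meet in 0. 0c->1: no, b/c meet in 1. Open state 2: 0c->2.
ba: 1a undefined. 1a->0: no, aa/baa meet in 0. 1a->1: no, b/baa meet in 1. 1a->2: ok.
bb: 1b undefined. 1b->0: ok.
bc: 1c undefined. 1c->0: ok.
ca: 2a undefined. 2a->0: no, aa/baa meet in 0. 2a->1: no, aa/cac meet in 0. 2a->2: ok.
cb: 2b undefined. 2b->0: ok.
cc: 2c undefined. 2c->0: no, acb/accbb meet in 0. 2c->1: no, acb/cccbc meet in 0. 2c->2: no, b/accbb meet in 1. Open state 3: 2c->3.
cca: 3a undefined. 3a->0: ok.
ccc: 3c undefined. 3c->0: no, acb/cccbc meet in 0. 3c->1: ok.
accb: 3b undefined. 3b->0: no, b/accbb meet in 1. 3b->1: no, acb/accbb meet in 0. 3b->2: no, acb/accbb meet in 0. 3b->3: ok.
All examples now run through 4 states with every (state, symbol) defined. Accept strings end in {0,1}, Reject strings end in {2,3}; accept={0,1}.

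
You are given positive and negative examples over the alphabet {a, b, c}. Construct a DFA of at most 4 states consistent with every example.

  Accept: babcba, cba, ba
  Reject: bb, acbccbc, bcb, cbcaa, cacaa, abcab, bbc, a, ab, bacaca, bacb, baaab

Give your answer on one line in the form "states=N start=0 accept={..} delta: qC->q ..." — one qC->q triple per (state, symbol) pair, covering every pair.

states=3 start=0 accept={2} delta: 0a->0 0b->1 0c->0 1a->2 1b->0 1c->0 2a->0 2b->0 2c->0

Fold the examples into a partial DFA from state 0: repeatedly fix the first undefined (state, symbol) met by the shortest-then-alphabetical prefix, trying targets in increasing order and rejecting any under which an Accept and a Reject string meet in one state with the same remainder; add a state when all current targets are rejected. Accepting states are where Accept strings end.
a: 0a undefined. 0a->0: ok.
b: 0b undefined. 0b->0: no, ba/bb meet in 0. Open state 1: 0b->1.
c: 0c undefined. 0c->0: ok.
ba: 1a undefined. 1a->0: no, cba/cacaa meet in 0. 1a->1: no, cba/ab meet in 1. Open state 2: 1a->2.
bb: 1b undefined. 1b->0: ok.
bc: 1c undefined. 1c->0: ok.
baa: 2a undefined. 2a->0: ok.
bab: 2b undefined. 2b->0: ok.
bac: 2c undefined. 2c->0: ok.
All examples now run through 3 states with every (state, symbol) defined. Accept strings end in {2}, Reject strings end in {0,1}; accept={2}.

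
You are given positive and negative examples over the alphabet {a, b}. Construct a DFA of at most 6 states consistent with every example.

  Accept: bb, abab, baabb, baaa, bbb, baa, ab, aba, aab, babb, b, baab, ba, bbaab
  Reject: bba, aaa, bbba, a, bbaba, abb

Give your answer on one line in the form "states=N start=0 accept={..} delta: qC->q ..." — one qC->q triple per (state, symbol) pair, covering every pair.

states=6 start=0 accept={0,2,3,4} delta: 0a->1 0b->2 1a->0 1b->3 2a->2 2b->4 3a->0 3b->1 4a->5 4b->0 5a->0 5b->0

Fold the examples into a partial DFA from state 0: repeatedly fix the first undefined (state, symbol) met by the shortest-then-alphabetical prefix, trying targets in increasing order and rejecting any under which an Accept and a Reject string meet in one state with the same remainder; add a state when all current targets are rejected. Accepting states are where Accept strings end.
a: 0a undefined. 0a->0: no, bb/abb meet in 0 with "bb" left. Open state 1: 0a->1.
b: 0b undefined. 0b->0: no, baaa/aaa meet in 1 with "aa" left. 0b->1: no, bbb/abb meet in 1 with "bb" left. Open state 2: 0b->2.
aa: 1a undefined. 1a->0: ok.
ab: 1b undefined. 1b->0: no, aba/aaa meet in 1. 1b->1: no, ab/aaa meet in 1. 1b->2: no, bb/abb meet in 2 with "b" left. Open state 3: 1b->3.
ba: 2a undefined. 2a->0: no, baabb/abb meet in 3 with "b" left. 2a->1: no, baaa/aaa meet in 1. 2a->2: ok.
bb: 2b undefined. 2b->0: no, baabb/bbba meet in 2. 2b->1: no, bb/aaa meet in 1. 2b->2: no, bb/bba meet in 2. 2b->3: no, baabb/abb meet in 3 with "b" left. Open state 4: 2b->4.
aba: 3a undefined. 3a->0: ok.
abb: 3b undefined. 3b->0: no, aba/abb meet in 0. 3b->1: ok.
bba: 4a undefined. 4a->0: no, abab/bbaba meet in 2. 4a->1: no, aba/bbaba meet in 0. 4a->2: no, abab/bba meet in 2. 4a->3: no, ab/bba meet in 3. 4a->4: no, bb/bba meet in 4. Open state 5: 4a->5.
bbb: 4b undefined. 4b->0: ok.
bbaa: 5a undefined. 5a->0: ok.
bbab: 5b undefined. 5b->0: ok.
All examples now run through 6 states with every (state, symbol) defined. Accept strings end in {0,2,3,4}, Reject strings end in {1,5}; accept={0,2,3,4}.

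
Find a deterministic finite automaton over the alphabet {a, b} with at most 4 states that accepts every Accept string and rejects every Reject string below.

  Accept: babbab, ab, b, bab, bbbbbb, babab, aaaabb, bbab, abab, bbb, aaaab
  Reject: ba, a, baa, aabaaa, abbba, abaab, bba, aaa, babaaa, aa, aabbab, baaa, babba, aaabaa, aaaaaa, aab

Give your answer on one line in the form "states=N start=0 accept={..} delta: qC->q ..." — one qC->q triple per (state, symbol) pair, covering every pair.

Grow the machine one transition at a time. Run the examples from 0; the earliest place one falls off (shortest prefix, ties alphabetical) gets sent to the lowest-numbered state that keeps every Accept/Reject pair distinguishable — a pair clashes when both reach the same state with identical unread suffix — and to a fresh state only if none does.
a: 0a undefined. 0a->0: no, ab/aab meet in 0 with "b" left. Open state 1: 0a->1.
b: 0b undefined. 0b->0: ok.
aa: 1a undefined. 1a->0: no, ab/aabbab meet in 1 with "b" left. 1a->1: no, babbab/aabbab meet in 1 with "bbab" left. Open state 2: 1a->2.
ab: 1b undefined. 1b->0: ok.
aaa: 2a undefined. 2a->0: no, babbab/aaa meet in 0. 2a->1: no, aaaab/abaab meet in 2 with "b" left. 2a->2: no, aaaab/abaab meet in 2 with "b" left. Open state 3: 2a->3.
aab: 2b undefined. 2b->0: no, babbab/abaab meet in 0. 2b->1: no, babbab/aabbab meet in 0. 2b->2: ok.
aaaa: 3a undefined. 3a->0: ok.
aaab: 3b undefined. 3b->0: no, babbab/aabbab meet in 0. 3b->1: ok.
All examples now run through 4 states with every (state, symbol) defined. Accept strings end in {0}, Reject strings end in {1,2,3}; accept={0}.

states=4 start=0 accept={0} delta: 0a->1 0b->0 1a->2 1b->0 2a->3 2b->2 3a->0 3b->1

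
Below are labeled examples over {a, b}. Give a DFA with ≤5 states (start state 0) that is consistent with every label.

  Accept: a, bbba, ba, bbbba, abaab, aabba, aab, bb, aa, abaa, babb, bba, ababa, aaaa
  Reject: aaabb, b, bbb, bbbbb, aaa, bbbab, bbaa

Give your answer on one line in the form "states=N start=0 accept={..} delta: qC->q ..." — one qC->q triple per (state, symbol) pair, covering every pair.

states=5 start=0 accept={0,1,3,4} delta: 0a->1 0b->2 1a->3 1b->0 2a->0 2b->4 3a->2 3b->0 4a->3 4b->2

State merging on the prefix tree: take the shortest (then alphabetical) example prefix whose next move is undefined and point that move at state 0, else 1, else 2, ...; a target is out if some Accept/Reject pair would then sit in one state with the same input left (inseparable). If every existing state is out, open a new one.
a: 0a undefined. 0a->0: no, a/aaa meet in 0. Open state 1: 0a->1.
b: 0b undefined. 0b->0: no, bb/b meet in 0. 0b->1: no, a/b meet in 1. Open state 2: 0b->2.
aa: 1a undefined. 1a->0: no, a/aaa meet in 1. 1a->1: no, a/aaa meet in 1. 1a->2: no, ba/aaa meet in 2 with "a" left. Open state 3: 1a->3.
ab: 1b undefined. 1b->0: ok.
ba: 2a undefined. 2a->0: ok.
bb: 2b undefined. 2b->0: no, aa/bbaa meet in 3. 2b->1: no, a/bbbbb meet in 1. 2b->2: no, a/bbaa meet in 1. 2b->3: no, abaab/bbb meet in 3 with "b" left. Open state 4: 2b->4.
aaa: 3a undefined. 3a->0: no, ba/aaa meet in 0. 3a->1: no, a/aaa meet in 1. 3a->2: ok.
aab: 3b undefined. 3b->0: ok.
bba: 4a undefined. 4a->0: no, a/bbaa meet in 1. 4a->1: no, aa/bbaa meet in 3. 4a->2: no, ba/bbaa meet in 0. 4a->3: ok.
bbb: 4b undefined. 4b->0: no, ba/aaabb meet in 0. 4b->1: no, a/aaabb meet in 1. 4b->2: ok.
All examples now run through 5 states with every (state, symbol) defined. Accept strings end in {0,1,3,4}, Reject strings end in {2}; accept={0,1,3,4}.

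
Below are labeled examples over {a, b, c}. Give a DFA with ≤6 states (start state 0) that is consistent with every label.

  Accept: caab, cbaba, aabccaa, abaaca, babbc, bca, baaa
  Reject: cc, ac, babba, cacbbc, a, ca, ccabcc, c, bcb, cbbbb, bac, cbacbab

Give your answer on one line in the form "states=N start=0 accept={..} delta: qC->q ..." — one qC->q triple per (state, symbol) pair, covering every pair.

states=4 start=0 accept={1} delta: 0a->0 0b->1 0c->0 1a->1 1b->2 1c->2 2a->1 2b->3 2c->2 3a->2 3b->0 3c->1

Fold the examples into a partial DFA from state 0: repeatedly fix the first undefined (state, symbol) met by the shortest-then-alphabetical prefix, trying targets in increasing order and rejecting any under which an Accept and a Reject string meet in one state with the same remainder; add a state when all current targets are rejected. Accepting states are where Accept strings end.
a: 0a undefined. 0a->0: ok.
b: 0b undefined. 0b->0: no, abaaca/ca meet in 0 with "ca" left. Open state 1: 0b->1.
c: 0c undefined. 0c->0: ok.
ba: 1a undefined. 1a->0: no, caab/cbacbab meet in 1. 1a->1: ok.
bc: 1c undefined. 1c->0: no, caab/bcb meet in 1. 1c->1: no, caab/ccabcc meet in 1. Open state 2: 1c->2.
bab: 1b undefined. 1b->0: no, caab/babba meet in 1. 1b->1: no, caab/babba meet in 1. 1b->2: ok.
bca: 2a undefined. 2a->0: no, cbaba/cc meet in 0. 2a->1: ok.
bcb: 2b undefined. 2b->0: no, caab/cbbbb meet in 1. 2b->1: no, caab/babba meet in 1. 2b->2: no, caab/babba meet in 1. Open state 3: 2b->3.
aabcc: 2c undefined. 2c->0: no, aabccaa/cc meet in 0. 2c->1: no, caab/cacbbc meet in 1. 2c->2: ok.
babba: 3a undefined. 3a->0: no, caab/cbacbab meet in 1. 3a->1: no, caab/babba meet in 1. 3a->2: ok.
babbc: 3c undefined. 3c->0: no, babbc/cc meet in 0. 3c->1: ok.
cbbbb: 3b undefined. 3b->0: ok.
All examples now run through 4 states with every (state, symbol) defined. Accept strings end in {1}, Reject strings end in {0,2,3}; accept={1}.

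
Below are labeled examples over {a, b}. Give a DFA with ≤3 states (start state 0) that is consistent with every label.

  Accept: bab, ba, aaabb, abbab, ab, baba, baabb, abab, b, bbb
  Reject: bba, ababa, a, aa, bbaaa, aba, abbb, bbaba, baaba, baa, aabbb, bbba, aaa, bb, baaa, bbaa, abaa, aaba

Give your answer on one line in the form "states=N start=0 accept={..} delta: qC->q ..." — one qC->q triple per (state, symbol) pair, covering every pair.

Fold the examples into a partial DFA from state 0: repeatedly fix the first undefined (state, symbol) met by the shortest-then-alphabetical prefix, trying targets in increasing order and rejecting any under which an Accept and a Reject string meet in one state with the same remainder; add a state when all current targets are rejected. Accepting states are where Accept strings end.
a: 0a undefined. 0a->0: no, ba/aba meet in 0 with "ba" left. Open state 1: 0a->1.
b: 0b undefined. 0b->0: no, ba/bba meet in 1. 0b->1: no, ba/aa meet in 1 with "a" left. Open state 2: 0b->2.
aa: 1a undefined. 1a->0: no, ba/aaba meet in 2 with "a" left. 1a->1: ok.
ab: 1b undefined. 1b->0: ok.
ba: 2a undefined. 2a->0: ok.
bb: 2b undefined. 2b->0: no, ba/abbb meet in 0. 2b->1: ok.
All examples now run through 3 states with every (state, symbol) defined. Accept strings end in {0,2}, Reject strings end in {1}; accept={0,2}.

states=3 start=0 accept={0,2} delta: 0a->1 0b->2 1a->1 1b->0 2a->0 2b->1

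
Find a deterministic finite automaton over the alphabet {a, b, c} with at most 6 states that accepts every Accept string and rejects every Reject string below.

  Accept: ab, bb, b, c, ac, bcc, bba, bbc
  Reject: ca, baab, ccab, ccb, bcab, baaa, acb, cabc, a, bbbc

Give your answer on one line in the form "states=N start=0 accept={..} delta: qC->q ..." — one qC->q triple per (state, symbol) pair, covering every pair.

states=5 start=0 accept={1,2,3} delta: 0a->0 0b->1 0c->2 1a->2 1b->3 1c->1 2a->4 2b->0 2c->2 3a->1 3b->4 3c->1 4a->0 4b->4 4c->0

State merging on the prefix tree: take the shortest (then alphabetical) example prefix whose next move is undefined and point that move at state 0, else 1, else 2, ...; a target is out if some Accept/Reject pair would then sit in one state with the same input left (inseparable). If every existing state is out, open a new one.
a: 0a undefined. 0a->0: ok.
b: 0b undefined. 0b->0: no, ab/baab meet in 0. Open state 1: 0b->1.
c: 0c undefined. 0c->0: no, ab/ccab meet in 1. 0c->1: no, bb/acb meet in 1 with "b" left. Open state 2: 0c->2.
ba: 1a undefined. 1a->0: no, ab/baab meet in 1. 1a->1: no, ab/baaa meet in 1. 1a->2: ok.
bb: 1b undefined. 1b->0: no, bb/a meet in 0. 1b->1: no, bbc/bbbc meet in 1 with "c" left. 1b->2: no, bba/ca meet in 2 with "a" left. Open state 3: 1b->3.
bc: 1c undefined. 1c->0: no, ab/bcab meet in 1. 1c->1: ok.
ca: 2a undefined. 2a->0: no, ab/baab meet in 1. 2a->1: no, ab/ca meet in 1. 2a->2: no, c/ca meet in 2. 2a->3: no, bb/ca meet in 3. Open state 4: 2a->4.
cc: 2c undefined. 2c->0: no, ab/ccab meet in 1. 2c->1: no, bb/ccb meet in 3. 2c->2: ok.
acb: 2b undefined. 2b->0: ok.
bba: 3a undefined. 3a->0: no, bba/ccb meet in 0. 3a->1: ok.
bbb: 3b undefined. 3b->0: no, c/bbbc meet in 2. 3b->1: no, ab/bbbc meet in 1. 3b->2: no, c/bbbc meet in 2. 3b->3: no, bbc/bbbc meet in 3 with "c" left. 3b->4: ok.
bbc: 3c undefined. 3c->0: no, bbc/ccb meet in 0. 3c->1: ok.
cab: 4b undefined. 4b->0: no, c/cabc meet in 2. 4b->1: no, ab/baab meet in 1. 4b->2: no, c/baab meet in 2. 4b->3: no, ab/cabc meet in 1. 4b->4: ok.
baaa: 4a undefined. 4a->0: ok.
bbbc: 4c undefined. 4c->0: ok.
All examples now run through 5 states with every (state, symbol) defined. Accept strings end in {1,2,3}, Reject strings end in {0,4}; accept={1,2,3}.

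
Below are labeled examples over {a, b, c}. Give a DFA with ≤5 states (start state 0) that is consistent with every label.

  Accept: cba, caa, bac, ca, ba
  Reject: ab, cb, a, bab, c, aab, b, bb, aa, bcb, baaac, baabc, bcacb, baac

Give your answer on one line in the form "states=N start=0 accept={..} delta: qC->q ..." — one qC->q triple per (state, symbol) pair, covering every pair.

states=4 start=0 accept={2,3} delta: 0a->0 0b->1 0c->1 1a->2 1b->1 1c->0 2a->3 2b->0 2c->2 3a->0 3b->0 3c->0

Fold the examples into a partial DFA from state 0: repeatedly fix the first undefined (state, symbol) met by the shortest-then-alphabetical prefix, trying targets in increasing order and rejecting any under which an Accept and a Reject string meet in one state with the same remainder; add a state when all current targets are rejected. Accepting states are where Accept strings end.
a: 0a undefined. 0a->0: ok.
b: 0b undefined. 0b->0: no, bac/c meet in 0 with "c" left. Open state 1: 0b->1.
c: 0c undefined. 0c->0: no, caa/a meet in 0. 0c->1: ok.
ba: 1a undefined. 1a->0: no, caa/a meet in 0. 1a->1: no, caa/ab meet in 1. Open state 2: 1a->2.
bb: 1b undefined. 1b->0: no, cba/cb meet in 0. 1b->1: ok.
bc: 1c undefined. 1c->0: ok.
baa: 2a undefined. 2a->0: no, caa/a meet in 0. 2a->1: no, caa/ab meet in 1. 2a->2: no, bac/baaac meet in 2 with "c" left. Open state 3: 2a->3.
bab: 2b undefined. 2b->0: ok.
bac: 2c undefined. 2c->0: no, bac/a meet in 0. 2c->1: no, bac/ab meet in 1. 2c->2: ok.
baaa: 3a undefined. 3a->0: ok.
baab: 3b undefined. 3b->0: ok.
baac: 3c undefined. 3c->0: ok.
All examples now run through 4 states with every (state, symbol) defined. Accept strings end in {2,3}, Reject strings end in {0,1}; accept={2,3}.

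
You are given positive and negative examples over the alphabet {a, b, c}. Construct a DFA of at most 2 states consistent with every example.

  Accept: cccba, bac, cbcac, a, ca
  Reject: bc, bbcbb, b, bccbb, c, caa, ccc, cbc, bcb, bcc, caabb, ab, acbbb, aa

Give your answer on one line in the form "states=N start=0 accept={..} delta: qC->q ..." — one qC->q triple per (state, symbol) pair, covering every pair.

Fold the examples into a partial DFA from state 0: repeatedly fix the first undefined (state, symbol) met by the shortest-then-alphabetical prefix, trying targets in increasing order and rejecting any under which an Accept and a Reject string meet in one state with the same remainder; add a state when all current targets are rejected. Accepting states are where Accept strings end.
a: 0a undefined. 0a->0: no, a/aa meet in 0. Open state 1: 0a->1.
b: 0b undefined. 0b->0: ok.
c: 0c undefined. 0c->0: ok.
aa: 1a undefined. 1a->0: ok.
ab: 1b undefined. 1b->0: ok.
ac: 1c undefined. 1c->0: no, bac/bc meet in 0. 1c->1: ok.
All examples now run through 2 states with every (state, symbol) defined. Accept strings end in {1}, Reject strings end in {0}; accept={1}.

states=2 start=0 accept={1} delta: 0a->1 0b->0 0c->0 1a->0 1b->0 1c->1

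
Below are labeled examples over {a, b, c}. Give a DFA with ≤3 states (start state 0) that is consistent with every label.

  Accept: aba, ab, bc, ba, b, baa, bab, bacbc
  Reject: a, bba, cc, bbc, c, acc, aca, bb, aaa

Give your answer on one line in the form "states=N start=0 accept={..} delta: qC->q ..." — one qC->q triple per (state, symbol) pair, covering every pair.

Fold the examples into a partial DFA from state 0: repeatedly fix the first undefined (state, symbol) met by the shortest-then-alphabetical prefix, trying targets in increasing order and rejecting any under which an Accept and a Reject string meet in one state with the same remainder; add a state when all current targets are rejected. Accepting states are where Accept strings end.
a: 0a undefined. 0a->0: ok.
b: 0b undefined. 0b->0: no, aba/a meet in 0. Open state 1: 0b->1.
c: 0c undefined. 0c->0: ok.
ba: 1a undefined. 1a->0: no, aba/a meet in 0. 1a->1: no, bab/bb meet in 1 with "b" left. Open state 2: 1a->2.
bb: 1b undefined. 1b->0: ok.
bc: 1c undefined. 1c->0: no, bc/a meet in 0. 1c->1: ok.
baa: 2a undefined. 2a->0: no, baa/a meet in 0. 2a->1: ok.
bab: 2b undefined. 2b->0: no, bab/a meet in 0. 2b->1: ok.
bac: 2c undefined. 2c->0: ok.
All examples now run through 3 states with every (state, symbol) defined. Accept strings end in {1,2}, Reject strings end in {0}; accept={1,2}.

states=3 start=0 accept={1,2} delta: 0a->0 0b->1 0c->0 1a->2 1b->0 1c->1 2a->1 2b->1 2c->0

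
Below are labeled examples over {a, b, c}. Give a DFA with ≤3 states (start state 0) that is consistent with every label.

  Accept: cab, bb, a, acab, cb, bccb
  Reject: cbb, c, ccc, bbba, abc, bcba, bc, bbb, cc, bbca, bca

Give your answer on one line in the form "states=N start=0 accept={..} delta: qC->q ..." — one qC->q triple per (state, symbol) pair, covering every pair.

states=3 start=0 accept={0} delta: 0a->0 0b->1 0c->1 1a->1 1b->0 1c->2 2a->1 2b->1 2c->1

Fold the examples into a partial DFA from state 0: repeatedly fix the first undefined (state, symbol) met by the shortest-then-alphabetical prefix, trying targets in increasing order and rejecting any under which an Accept and a Reject string meet in one state with the same remainder; add a state when all current targets are rejected. Accepting states are where Accept strings end.
a: 0a undefined. 0a->0: ok.
b: 0b undefined. 0b->0: no, bb/bbba meet in 0. Open state 1: 0b->1.
c: 0c undefined. 0c->0: no, bb/cbb meet in 1 with "b" left. 0c->1: ok.
bb: 1b undefined. 1b->0: ok.
bc: 1c undefined. 1c->0: no, bb/abc meet in 0. 1c->1: no, bb/bcba meet in 0. Open state 2: 1c->2.
ca: 1a undefined. 1a->0: no, cab/cbb meet in 1. 1a->1: ok.
bca: 2a undefined. 2a->0: no, cab/bca meet in 0. 2a->1: ok.
bcb: 2b undefined. 2b->0: no, cab/bcba meet in 0. 2b->1: ok.
bcc: 2c undefined. 2c->0: no, cab/ccc meet in 0. 2c->1: ok.
All examples now run through 3 states with every (state, symbol) defined. Accept strings end in {0}, Reject strings end in {1,2}; accept={0}.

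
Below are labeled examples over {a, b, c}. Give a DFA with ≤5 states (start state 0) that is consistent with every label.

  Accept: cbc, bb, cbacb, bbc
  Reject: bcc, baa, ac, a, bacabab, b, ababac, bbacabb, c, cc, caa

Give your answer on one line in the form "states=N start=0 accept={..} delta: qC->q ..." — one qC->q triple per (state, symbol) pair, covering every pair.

states=4 start=0 accept={2,3} delta: 0a->0 0b->1 0c->0 1a->1 1b->2 1c->3 2a->3 2b->0 2c->2 3a->2 3b->2 3c->1

State merging on the prefix tree: take the shortest (then alphabetical) example prefix whose next move is undefined and point that move at state 0, else 1, else 2, ...; a target is out if some Accept/Reject pair would then sit in one state with the same input left (inseparable). If every existing state is out, open a new one.
a: 0a undefined. 0a->0: ok.
b: 0b undefined. 0b->0: no, bb/baa meet in 0. Open state 1: 0b->1.
c: 0c undefined. 0c->0: ok.
ba: 1a undefined. 1a->0: no, cbacb/bacabab meet in 1. 1a->1: ok.
bb: 1b undefined. 1b->0: no, bb/ac meet in 0. 1b->1: no, cbc/ababac meet in 1 with "c" left. Open state 2: 1b->2.
bc: 1c undefined. 1c->0: no, cbc/bcc meet in 0. 1c->1: no, cbc/bcc meet in 1. 1c->2: no, bbc/bcc meet in 2 with "c" left. Open state 3: 1c->3.
bba: 2a undefined. 2a->0: no, bb/bbacabb meet in 2. 2a->1: no, cbc/ababac meet in 3. 2a->2: no, bbc/ababac meet in 2 with "c" left. 2a->3: ok.
bbc: 2c undefined. 2c->0: no, bbc/ac meet in 0. 2c->1: no, bbc/baa meet in 1. 2c->2: ok.
bcc: 3c undefined. 3c->0: no, bb/bbacabb meet in 2. 3c->1: ok.
baca: 3a undefined. 3a->0: no, bb/bacabab meet in 2. 3a->1: no, cbacb/bacabab meet in 3 with "b" left. 3a->2: ok.
bacab: 2b undefined. 2b->0: ok.
cbacb: 3b undefined. 3b->0: no, cbacb/ac meet in 0. 3b->1: no, cbacb/bcc meet in 1. 3b->2: ok.
All examples now run through 4 states with every (state, symbol) defined. Accept strings end in {2,3}, Reject strings end in {0,1}; accept={2,3}.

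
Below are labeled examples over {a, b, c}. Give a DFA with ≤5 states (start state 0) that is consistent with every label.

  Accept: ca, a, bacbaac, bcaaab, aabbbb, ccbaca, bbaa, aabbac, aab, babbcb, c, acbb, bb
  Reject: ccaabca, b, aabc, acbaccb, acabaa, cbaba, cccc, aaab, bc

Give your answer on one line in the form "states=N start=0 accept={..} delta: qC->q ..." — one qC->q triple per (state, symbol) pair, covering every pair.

states=4 start=0 accept={1,3} delta: 0a->1 0b->2 0c->1 1a->3 1b->1 1c->0 2a->0 2b->3 2c->2 3a->0 3b->3 3c->2

Fold the examples into a partial DFA from state 0: repeatedly fix the first undefined (state, symbol) met by the shortest-then-alphabetical prefix, trying targets in increasing order and rejecting any under which an Accept and a Reject string meet in one state with the same remainder; add a state when all current targets are rejected. Accepting states are where Accept strings end.
a: 0a undefined. 0a->0: no, aab/b meet in 0 with "b" left. Open state 1: 0a->1.
b: 0b undefined. 0b->0: no, c/bc meet in 0 with "c" left. 0b->1: no, a/b meet in 1. Open state 2: 0b->2.
c: 0c undefined. 0c->0: no, c/cccc meet in 0. 0c->1: ok.
aa: 1a undefined. 1a->0: no, aab/b meet in 2. 1a->1: no, aab/aaab meet in 1 with "b" left. 1a->2: no, ca/b meet in 2. Open state 3: 1a->3.
ac: 1c undefined. 1c->0: ok.
ba: 2a undefined. 2a->0: ok.
bb: 2b undefined. 2b->0: no, acbb/cccc meet in 0. 2b->1: no, babbcb/b meet in 2. 2b->2: no, acbb/b meet in 2. 2b->3: ok.
bc: 2c undefined. 2c->0: no, bcaaab/aaab meet in 3 with "ab" left. 2c->1: no, a/bc meet in 1. 2c->2: ok.
cb: 1b undefined. 1b->0: no, ca/acabaa meet in 3. 1b->1: ok.
aaa: 3a undefined. 3a->0: ok.
aab: 3b undefined. 3b->0: no, ca/ccaabca meet in 3. 3b->1: no, ca/cbaba meet in 3. 3b->2: no, bcaaab/b meet in 2. 3b->3: ok.
aabc: 3c undefined. 3c->0: no, a/ccaabca meet in 1. 3c->1: no, ca/ccaabca meet in 3. 3c->2: ok.
All examples now run through 4 states with every (state, symbol) defined. Accept strings end in {1,3}, Reject strings end in {0,2}; accept={1,3}.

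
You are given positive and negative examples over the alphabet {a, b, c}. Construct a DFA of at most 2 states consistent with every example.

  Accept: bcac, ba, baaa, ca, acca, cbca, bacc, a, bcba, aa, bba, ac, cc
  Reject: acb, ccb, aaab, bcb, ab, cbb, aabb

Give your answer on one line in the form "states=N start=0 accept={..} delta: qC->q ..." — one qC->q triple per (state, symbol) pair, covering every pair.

states=2 start=0 accept={0} delta: 0a->0 0b->1 0c->0 1a->0 1b->1 1c->0

State merging on the prefix tree: take the shortest (then alphabetical) example prefix whose next move is undefined and point that move at state 0, else 1, else 2, ...; a target is out if some Accept/Reject pair would then sit in one state with the same input left (inseparable). If every existing state is out, open a new one.
a: 0a undefined. 0a->0: ok.
b: 0b undefined. 0b->0: no, ba/aaab meet in 0. Open state 1: 0b->1.
c: 0c undefined. 0c->0: ok.
ba: 1a undefined. 1a->0: ok.
bb: 1b undefined. 1b->0: no, ba/cbb meet in 0. 1b->1: ok.
bc: 1c undefined. 1c->0: ok.
All examples now run through 2 states with every (state, symbol) defined. Accept strings end in {0}, Reject strings end in {1}; accept={0}.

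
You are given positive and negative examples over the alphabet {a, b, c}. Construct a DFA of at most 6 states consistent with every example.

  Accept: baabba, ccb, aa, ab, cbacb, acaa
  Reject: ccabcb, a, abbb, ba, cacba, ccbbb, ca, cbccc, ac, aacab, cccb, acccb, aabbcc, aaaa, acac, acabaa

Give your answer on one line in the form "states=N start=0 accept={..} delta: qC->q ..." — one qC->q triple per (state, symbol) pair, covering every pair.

Fold the examples into a partial DFA from state 0: repeatedly fix the first undefined (state, symbol) met by the shortest-then-alphabetical prefix, trying targets in increasing order and rejecting any under which an Accept and a Reject string meet in one state with the same remainder; add a state when all current targets are rejected. Accepting states are where Accept strings end.
a: 0a undefined. 0a->0: no, aa/a meet in 0. Open state 1: 0a->1.
b: 0b undefined. 0b->0: ok.
c: 0c undefined. 0c->0: no, ccb/ccbbb meet in 0. 0c->1: no, aa/ca meet in 1 with "a" left. Open state 2: 0c->2.
aa: 1a undefined. 1a->0: no, baabba/a meet in 1. 1a->1: no, aa/a meet in 1. 1a->2: ok.
ab: 1b undefined. 1b->0: no, ab/abbb meet in 0. 1b->1: no, ab/a meet in 1. 1b->2: ok.
ac: 1c undefined. 1c->0: no, ccb/acccb meet in 2 with "cb" left. 1c->1: no, aa/acccb meet in 2. 1c->2: no, aa/ac meet in 2. Open state 3: 1c->3.
ca: 2a undefined. 2a->0: ok.
cb: 2b undefined. 2b->0: no, baabba/a meet in 1. 2b->1: no, baabba/ca meet in 0. 2b->2: no, baabba/cacba meet in 0. 2b->3: ok.
cc: 2c undefined. 2c->0: no, ccb/ccabcb meet in 0. 2c->1: ok.
aca: 3a undefined. 3a->0: no, ccb/acac meet in 2. 3a->1: no, cbacb/abbb meet in 3 with "b" left. 3a->2: no, ccb/cacba meet in 2. 3a->3: no, cbacb/ccabcb meet in 3 with "cb" left. Open state 4: 3a->4.
acc: 3c undefined. 3c->0: ok.
aabb: 3b undefined. 3b->0: no, baabba/a meet in 1. 3b->1: ok.
acaa: 4a undefined. 4a->0: no, acaa/ccabcb meet in 0. 4a->1: no, acaa/a meet in 1. 4a->2: ok.
acab: 4b undefined. 4b->0: no, baabba/acabaa meet in 2. 4b->1: ok.
acac: 4c undefined. 4c->0: no, cbacb/ccabcb meet in 0. 4c->1: ok.
All examples now run through 5 states with every (state, symbol) defined. Accept strings end in {2}, Reject strings end in {0,1,3,4}; accept={2}.

states=5 start=0 accept={2} delta: 0a->1 0b->0 0c->2 1a->2 1b->2 1c->3 2a->0 2b->3 2c->1 3a->4 3b->1 3c->0 4a->2 4b->1 4c->1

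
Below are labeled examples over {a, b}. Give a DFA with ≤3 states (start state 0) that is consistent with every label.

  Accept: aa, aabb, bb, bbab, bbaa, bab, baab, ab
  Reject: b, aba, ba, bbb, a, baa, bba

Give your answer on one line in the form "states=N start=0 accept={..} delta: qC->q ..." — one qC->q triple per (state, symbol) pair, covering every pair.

Grow the machine one transition at a time. Run the examples from 0; the earliest place one falls off (shortest prefix, ties alphabetical) gets sent to the lowest-numbered state that keeps every Accept/Reject pair distinguishable — a pair clashes when both reach the same state with identical unread suffix — and to a fresh state only if none does.
a: 0a undefined. 0a->0: no, aa/a meet in 0. Open state 1: 0a->1.
b: 0b undefined. 0b->0: no, aa/baa meet in 1 with "a" left. 0b->1: no, aa/ba meet in 1 with "a" left. Open state 2: 0b->2.
aa: 1a undefined. 1a->0: ok.
ab: 1b undefined. 1b->0: ok.
ba: 2a undefined. 2a->0: no, aa/ba meet in 0. 2a->1: no, aa/baa meet in 0. 2a->2: ok.
bb: 2b undefined. 2b->0: ok.
All examples now run through 3 states with every (state, symbol) defined. Accept strings end in {0}, Reject strings end in {1,2}; accept={0}.

states=3 start=0 accept={0} delta: 0a->1 0b->2 1a->0 1b->0 2a->2 2b->0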